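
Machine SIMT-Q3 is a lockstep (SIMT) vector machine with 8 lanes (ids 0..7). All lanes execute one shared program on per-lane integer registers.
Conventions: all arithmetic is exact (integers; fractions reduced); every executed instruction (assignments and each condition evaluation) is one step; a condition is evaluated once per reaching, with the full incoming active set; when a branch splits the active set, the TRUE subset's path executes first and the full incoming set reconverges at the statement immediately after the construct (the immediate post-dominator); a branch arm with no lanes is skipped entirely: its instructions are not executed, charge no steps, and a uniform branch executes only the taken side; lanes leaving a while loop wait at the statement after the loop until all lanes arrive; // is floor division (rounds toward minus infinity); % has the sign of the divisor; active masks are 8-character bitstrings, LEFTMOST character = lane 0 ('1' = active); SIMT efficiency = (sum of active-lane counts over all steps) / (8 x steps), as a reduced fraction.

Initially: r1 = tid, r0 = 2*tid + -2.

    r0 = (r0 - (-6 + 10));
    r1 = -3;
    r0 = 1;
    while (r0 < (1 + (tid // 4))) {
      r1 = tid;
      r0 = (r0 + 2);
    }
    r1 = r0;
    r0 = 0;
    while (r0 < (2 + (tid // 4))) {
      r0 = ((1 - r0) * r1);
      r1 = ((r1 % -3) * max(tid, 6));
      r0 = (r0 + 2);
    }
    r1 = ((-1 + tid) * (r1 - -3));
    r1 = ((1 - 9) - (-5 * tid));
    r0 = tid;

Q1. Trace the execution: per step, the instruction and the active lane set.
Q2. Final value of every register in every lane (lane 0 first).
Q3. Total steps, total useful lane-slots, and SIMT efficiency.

step 0: r0 <- (r0 - (-6 + 10))       11111111
step 1: r1 <- -3                     11111111
step 2: r0 <- 1                      11111111
step 3: eval (r0 < (1 + (tid // 4))) 11111111
step 4: r1 <- tid                    00001111
step 5: r0 <- (r0 + 2)               00001111
step 6: eval (r0 < (1 + (tid // 4))) 00001111
step 7: r1 <- r0                     11111111
step 8: r0 <- 0                      11111111
step 9: eval (r0 < (2 + (tid // 4))) 11111111
step 10: r0 <- ((1 - r0) * r1)        11111111
step 11: r1 <- ((r1 % -3) * max(tid, 6)) 11111111
step 12: r0 <- (r0 + 2)               11111111
step 13: eval (r0 < (2 + (tid // 4))) 11111111
step 14: r1 <- ((-1 + tid) * (r1 - -3)) 11111111
step 15: r1 <- ((1 - 9) - (-5 * tid)) 11111111
step 16: r0 <- tid                    11111111

Answer: 17 steps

r1: -8,-3,2,7,12,17,22,27
r0: 0,1,2,3,4,5,6,7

steps = 17; useful = 124; efficiency = 124/136 = 31/34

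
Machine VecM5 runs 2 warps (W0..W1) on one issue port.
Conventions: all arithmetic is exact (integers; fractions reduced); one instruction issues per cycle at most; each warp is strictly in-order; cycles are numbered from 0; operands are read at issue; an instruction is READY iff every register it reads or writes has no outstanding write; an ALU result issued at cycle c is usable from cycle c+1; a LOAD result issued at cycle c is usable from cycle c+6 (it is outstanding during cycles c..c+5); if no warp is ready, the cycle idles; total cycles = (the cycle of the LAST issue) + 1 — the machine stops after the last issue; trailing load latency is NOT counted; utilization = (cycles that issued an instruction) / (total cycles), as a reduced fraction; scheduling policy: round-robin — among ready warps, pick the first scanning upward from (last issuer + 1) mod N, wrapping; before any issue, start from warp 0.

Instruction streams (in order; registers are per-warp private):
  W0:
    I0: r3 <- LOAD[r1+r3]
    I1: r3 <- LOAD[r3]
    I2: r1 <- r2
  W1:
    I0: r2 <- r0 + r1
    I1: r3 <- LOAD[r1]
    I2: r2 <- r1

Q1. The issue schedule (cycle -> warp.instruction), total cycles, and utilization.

cycle 0: W0.I0
cycle 1: W1.I0
cycle 2: W1.I1
cycle 3: W1.I2
cycle 4: idle
cycle 5: idle
cycle 6: W0.I1
cycle 7: W0.I2

Answer: 8 cycles, utilization 3/4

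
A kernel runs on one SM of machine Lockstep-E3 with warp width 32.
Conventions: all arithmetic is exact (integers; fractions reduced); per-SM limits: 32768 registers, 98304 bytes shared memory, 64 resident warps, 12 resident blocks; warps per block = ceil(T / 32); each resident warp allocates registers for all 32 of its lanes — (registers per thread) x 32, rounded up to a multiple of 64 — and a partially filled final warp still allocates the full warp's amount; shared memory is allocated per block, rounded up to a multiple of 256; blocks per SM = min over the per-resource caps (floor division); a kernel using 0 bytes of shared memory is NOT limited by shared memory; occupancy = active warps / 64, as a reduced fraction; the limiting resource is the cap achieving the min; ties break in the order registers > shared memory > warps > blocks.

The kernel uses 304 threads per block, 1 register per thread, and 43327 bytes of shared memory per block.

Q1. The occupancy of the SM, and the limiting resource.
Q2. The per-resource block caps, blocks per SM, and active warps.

Answer: occupancy 5/16, limited by shared memory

registers: 51 blocks
shared memory: 2 blocks
warps: 6 blocks
blocks: 12 blocks

Answer: 2 blocks, 20 active warps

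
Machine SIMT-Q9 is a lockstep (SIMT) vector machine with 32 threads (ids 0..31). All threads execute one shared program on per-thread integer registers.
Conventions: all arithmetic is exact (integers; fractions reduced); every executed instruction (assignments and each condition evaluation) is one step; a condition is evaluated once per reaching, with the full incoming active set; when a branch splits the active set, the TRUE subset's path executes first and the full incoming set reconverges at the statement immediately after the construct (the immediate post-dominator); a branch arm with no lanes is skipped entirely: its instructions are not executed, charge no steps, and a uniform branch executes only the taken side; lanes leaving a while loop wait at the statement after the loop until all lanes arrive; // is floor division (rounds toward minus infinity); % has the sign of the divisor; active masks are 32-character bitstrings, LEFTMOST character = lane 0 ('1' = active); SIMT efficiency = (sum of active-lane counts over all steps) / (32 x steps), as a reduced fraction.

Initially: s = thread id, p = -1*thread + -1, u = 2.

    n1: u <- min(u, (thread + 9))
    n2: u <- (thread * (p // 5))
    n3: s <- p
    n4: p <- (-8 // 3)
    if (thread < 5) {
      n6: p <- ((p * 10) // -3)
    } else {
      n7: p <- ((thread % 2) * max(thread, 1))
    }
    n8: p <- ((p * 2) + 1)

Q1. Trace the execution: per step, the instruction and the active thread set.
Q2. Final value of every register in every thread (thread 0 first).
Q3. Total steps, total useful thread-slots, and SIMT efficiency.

step 0: u <- min(u, (thread + 9))    11111111111111111111111111111111
step 1: u <- (thread * (p // 5))     11111111111111111111111111111111
step 2: s <- p                       11111111111111111111111111111111
step 3: p <- (-8 // 3)               11111111111111111111111111111111
step 4: eval (thread < 5)            11111111111111111111111111111111
step 5: p <- ((p * 10) // -3)        11111000000000000000000000000000
step 6: p <- ((thread % 2) * max(thread, 1)) 00000111111111111111111111111111
step 7: p <- ((p * 2) + 1)           11111111111111111111111111111111

Answer: 8 steps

s: -1,-2,-3,-4,-5,-6,-7,-8,-9,-10,-11,-12,-13,-14,-15,-16,-17,-18,-19,-20,-21,-22,-23,-24,-25,-26,-27,-28,-29,-30,-31,-32
p: 21,21,21,21,21,11,1,15,1,19,1,23,1,27,1,31,1,35,1,39,1,43,1,47,1,51,1,55,1,59,1,63
u: 0,-1,-2,-3,-4,-10,-12,-14,-16,-18,-30,-33,-36,-39,-42,-60,-64,-68,-72,-76,-100,-105,-110,-115,-120,-150,-156,-162,-168,-174,-210,-217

steps = 8; useful = 224; efficiency = 224/256 = 7/8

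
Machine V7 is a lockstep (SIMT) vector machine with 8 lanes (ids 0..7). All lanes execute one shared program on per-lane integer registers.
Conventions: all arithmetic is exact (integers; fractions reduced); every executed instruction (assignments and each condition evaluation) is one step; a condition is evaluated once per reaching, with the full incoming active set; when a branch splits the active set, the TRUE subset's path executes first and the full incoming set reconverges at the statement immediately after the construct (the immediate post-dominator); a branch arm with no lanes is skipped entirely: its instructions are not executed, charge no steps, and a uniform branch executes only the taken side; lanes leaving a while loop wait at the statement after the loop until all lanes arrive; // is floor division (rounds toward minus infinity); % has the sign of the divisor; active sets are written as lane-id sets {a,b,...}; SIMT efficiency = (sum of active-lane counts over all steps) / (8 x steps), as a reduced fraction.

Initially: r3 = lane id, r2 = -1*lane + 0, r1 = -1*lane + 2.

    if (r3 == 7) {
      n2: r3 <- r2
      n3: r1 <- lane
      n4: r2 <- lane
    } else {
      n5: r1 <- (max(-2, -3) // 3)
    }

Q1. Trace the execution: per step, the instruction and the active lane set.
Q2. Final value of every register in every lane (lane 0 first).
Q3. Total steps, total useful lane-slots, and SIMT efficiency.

step 0: eval (r3 == 7)               {0,1,2,3,4,5,6,7}
step 1: r3 <- r2                     {7}
step 2: r1 <- lane                   {7}
step 3: r2 <- lane                   {7}
step 4: r1 <- (max(-2, -3) // 3)     {0,1,2,3,4,5,6}

Answer: 5 steps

r3: 0,1,2,3,4,5,6,-7
r2: 0,-1,-2,-3,-4,-5,-6,7
r1: -1,-1,-1,-1,-1,-1,-1,7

steps = 5; useful = 18; efficiency = 18/40 = 9/20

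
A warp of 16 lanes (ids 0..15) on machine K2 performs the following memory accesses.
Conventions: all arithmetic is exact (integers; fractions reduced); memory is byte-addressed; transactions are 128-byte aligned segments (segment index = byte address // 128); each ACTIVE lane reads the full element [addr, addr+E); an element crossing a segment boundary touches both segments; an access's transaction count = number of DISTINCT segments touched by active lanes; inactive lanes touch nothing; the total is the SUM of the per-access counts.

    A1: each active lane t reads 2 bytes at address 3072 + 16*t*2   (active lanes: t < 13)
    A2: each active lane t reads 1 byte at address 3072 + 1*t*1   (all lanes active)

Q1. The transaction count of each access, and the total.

A1: 4 transactions
A2: 1 transaction

Answer: 4,1; total 5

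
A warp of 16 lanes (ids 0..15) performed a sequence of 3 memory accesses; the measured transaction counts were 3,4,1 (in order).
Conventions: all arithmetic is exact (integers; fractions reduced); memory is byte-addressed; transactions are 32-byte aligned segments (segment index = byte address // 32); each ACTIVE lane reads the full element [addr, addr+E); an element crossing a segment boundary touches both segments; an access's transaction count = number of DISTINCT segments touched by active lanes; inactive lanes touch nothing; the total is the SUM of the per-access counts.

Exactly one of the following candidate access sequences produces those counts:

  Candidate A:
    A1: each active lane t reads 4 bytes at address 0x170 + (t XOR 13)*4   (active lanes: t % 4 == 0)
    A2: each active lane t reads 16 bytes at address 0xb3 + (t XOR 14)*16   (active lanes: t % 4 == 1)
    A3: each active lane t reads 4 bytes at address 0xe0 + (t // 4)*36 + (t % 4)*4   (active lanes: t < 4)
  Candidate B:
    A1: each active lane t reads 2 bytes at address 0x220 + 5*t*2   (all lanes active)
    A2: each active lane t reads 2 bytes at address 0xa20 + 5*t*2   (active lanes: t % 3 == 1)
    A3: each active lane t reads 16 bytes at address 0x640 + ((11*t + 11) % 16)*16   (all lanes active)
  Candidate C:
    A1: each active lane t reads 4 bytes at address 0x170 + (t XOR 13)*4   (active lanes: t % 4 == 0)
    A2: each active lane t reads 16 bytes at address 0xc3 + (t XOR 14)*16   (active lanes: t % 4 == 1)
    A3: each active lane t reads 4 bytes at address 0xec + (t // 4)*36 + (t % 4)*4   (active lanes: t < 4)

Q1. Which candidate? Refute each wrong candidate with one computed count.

B: A1 gives 5 transactions, not 3
C: A2 gives 8 transactions, not 4
A: all counts match (3,4,1)

Answer: A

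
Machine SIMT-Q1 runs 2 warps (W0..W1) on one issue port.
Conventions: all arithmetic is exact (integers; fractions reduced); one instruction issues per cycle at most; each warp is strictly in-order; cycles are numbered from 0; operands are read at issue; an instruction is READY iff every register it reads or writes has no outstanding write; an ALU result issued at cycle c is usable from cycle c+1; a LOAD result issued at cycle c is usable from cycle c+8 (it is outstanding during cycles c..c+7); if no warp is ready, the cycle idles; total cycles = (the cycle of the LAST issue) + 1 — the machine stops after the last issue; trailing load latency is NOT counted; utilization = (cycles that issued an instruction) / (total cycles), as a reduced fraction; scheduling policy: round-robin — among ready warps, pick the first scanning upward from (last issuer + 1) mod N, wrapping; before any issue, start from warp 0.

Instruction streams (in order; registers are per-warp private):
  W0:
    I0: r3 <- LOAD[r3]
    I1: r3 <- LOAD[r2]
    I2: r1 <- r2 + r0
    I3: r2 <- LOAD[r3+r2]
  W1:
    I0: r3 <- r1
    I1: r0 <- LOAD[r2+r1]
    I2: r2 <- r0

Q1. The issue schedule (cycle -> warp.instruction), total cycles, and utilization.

cycle 0: W0.I0
cycle 1: W1.I0
cycle 2: W1.I1
cycle 3: idle
cycle 4: idle
cycle 5: idle
cycle 6: idle
cycle 7: idle
cycle 8: W0.I1
cycle 9: W0.I2
cycle 10: W1.I2
cycle 11: idle
cycle 12: idle
cycle 13: idle
cycle 14: idle
cycle 15: idle
cycle 16: W0.I3

Answer: 17 cycles, utilization 7/17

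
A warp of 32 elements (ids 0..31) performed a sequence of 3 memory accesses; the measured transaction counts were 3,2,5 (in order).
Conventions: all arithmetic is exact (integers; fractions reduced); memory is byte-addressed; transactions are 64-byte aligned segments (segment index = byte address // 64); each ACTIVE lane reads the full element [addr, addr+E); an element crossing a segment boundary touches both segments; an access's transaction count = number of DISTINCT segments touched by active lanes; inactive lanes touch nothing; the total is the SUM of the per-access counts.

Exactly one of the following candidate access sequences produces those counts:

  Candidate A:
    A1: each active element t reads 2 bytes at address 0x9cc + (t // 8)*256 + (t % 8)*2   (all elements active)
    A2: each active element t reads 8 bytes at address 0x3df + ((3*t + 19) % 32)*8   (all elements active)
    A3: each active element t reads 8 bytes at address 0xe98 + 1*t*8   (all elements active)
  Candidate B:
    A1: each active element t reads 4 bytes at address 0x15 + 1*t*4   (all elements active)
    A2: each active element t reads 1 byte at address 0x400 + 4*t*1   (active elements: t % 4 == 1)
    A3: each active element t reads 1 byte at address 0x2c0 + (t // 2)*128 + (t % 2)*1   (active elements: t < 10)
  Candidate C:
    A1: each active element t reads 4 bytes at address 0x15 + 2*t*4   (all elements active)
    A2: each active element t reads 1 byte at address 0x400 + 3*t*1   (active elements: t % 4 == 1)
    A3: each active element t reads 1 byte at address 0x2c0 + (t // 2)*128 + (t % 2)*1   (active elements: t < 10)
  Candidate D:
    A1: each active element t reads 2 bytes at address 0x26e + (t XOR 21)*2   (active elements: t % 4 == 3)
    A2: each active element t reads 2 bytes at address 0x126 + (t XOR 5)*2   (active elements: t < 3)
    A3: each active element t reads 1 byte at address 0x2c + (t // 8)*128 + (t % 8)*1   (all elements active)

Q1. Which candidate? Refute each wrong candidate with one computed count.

A: A1 gives 4 transactions, not 3
C: A1 gives 5 transactions, not 3
D: A1 gives 2 transactions, not 3
B: all counts match (3,2,5)

Answer: B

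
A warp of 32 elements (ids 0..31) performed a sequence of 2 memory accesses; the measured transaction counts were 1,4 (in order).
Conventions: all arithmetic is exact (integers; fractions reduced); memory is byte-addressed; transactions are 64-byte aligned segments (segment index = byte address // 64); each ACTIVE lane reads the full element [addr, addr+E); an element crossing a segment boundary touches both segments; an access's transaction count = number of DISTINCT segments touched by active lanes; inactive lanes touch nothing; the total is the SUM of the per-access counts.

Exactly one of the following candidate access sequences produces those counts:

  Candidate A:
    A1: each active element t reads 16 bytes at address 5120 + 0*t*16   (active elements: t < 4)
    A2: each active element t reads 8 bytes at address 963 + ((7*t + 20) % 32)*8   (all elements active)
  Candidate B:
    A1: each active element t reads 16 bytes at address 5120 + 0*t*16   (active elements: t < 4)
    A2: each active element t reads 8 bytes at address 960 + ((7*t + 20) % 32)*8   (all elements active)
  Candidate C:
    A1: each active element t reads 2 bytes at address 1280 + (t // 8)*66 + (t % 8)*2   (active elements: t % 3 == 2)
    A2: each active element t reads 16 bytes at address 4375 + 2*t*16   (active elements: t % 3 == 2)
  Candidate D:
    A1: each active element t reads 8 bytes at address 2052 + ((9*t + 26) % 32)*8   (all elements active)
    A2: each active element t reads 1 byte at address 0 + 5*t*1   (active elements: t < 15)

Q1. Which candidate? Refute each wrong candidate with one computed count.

A: A2 gives 5 transactions, not 4
C: A1 gives 4 transactions, not 1
D: A1 gives 5 transactions, not 1
B: all counts match (1,4)

Answer: B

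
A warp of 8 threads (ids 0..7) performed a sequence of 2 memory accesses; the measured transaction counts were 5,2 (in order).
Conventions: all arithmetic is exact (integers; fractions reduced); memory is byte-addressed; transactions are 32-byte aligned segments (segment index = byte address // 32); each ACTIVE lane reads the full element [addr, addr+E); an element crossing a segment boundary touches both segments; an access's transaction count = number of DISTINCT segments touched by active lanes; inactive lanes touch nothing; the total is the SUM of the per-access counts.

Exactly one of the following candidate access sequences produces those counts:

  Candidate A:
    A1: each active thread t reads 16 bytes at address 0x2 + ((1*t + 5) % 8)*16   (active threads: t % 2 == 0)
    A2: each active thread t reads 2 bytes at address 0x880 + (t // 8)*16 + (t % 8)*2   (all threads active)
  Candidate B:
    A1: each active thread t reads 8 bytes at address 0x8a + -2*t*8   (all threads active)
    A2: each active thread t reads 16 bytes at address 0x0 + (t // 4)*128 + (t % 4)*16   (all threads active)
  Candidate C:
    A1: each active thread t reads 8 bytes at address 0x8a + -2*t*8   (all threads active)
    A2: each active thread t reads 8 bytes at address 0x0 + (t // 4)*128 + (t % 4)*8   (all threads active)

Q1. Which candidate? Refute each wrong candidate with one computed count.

A: A2 gives 1 transaction, not 2
B: A2 gives 4 transactions, not 2
C: all counts match (5,2)

Answer: C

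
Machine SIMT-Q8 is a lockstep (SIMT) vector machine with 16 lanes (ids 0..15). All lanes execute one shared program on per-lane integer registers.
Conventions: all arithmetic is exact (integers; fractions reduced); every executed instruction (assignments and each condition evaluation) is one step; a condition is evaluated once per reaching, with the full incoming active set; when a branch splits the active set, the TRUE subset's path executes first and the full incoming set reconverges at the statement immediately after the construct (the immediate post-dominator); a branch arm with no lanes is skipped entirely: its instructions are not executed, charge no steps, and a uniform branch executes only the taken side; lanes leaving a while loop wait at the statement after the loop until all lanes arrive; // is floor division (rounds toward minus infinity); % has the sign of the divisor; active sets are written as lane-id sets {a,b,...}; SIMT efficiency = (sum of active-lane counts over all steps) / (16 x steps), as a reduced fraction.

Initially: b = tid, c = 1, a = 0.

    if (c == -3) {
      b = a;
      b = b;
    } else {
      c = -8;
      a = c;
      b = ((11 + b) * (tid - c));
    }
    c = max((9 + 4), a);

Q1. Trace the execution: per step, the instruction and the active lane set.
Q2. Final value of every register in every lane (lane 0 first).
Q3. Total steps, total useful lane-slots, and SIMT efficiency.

step 0: eval (c == -3)               {0,1,2,3,4,5,6,7,8,9,10,11,12,13,14,15}
step 1: c <- -8                      {0,1,2,3,4,5,6,7,8,9,10,11,12,13,14,15}
step 2: a <- c                       {0,1,2,3,4,5,6,7,8,9,10,11,12,13,14,15}
step 3: b <- ((11 + b) * (tid - c))  {0,1,2,3,4,5,6,7,8,9,10,11,12,13,14,15}
step 4: c <- max((9 + 4), a)         {0,1,2,3,4,5,6,7,8,9,10,11,12,13,14,15}

Answer: 5 steps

b: 88,108,130,154,180,208,238,270,304,340,378,418,460,504,550,598
c: 13,13,13,13,13,13,13,13,13,13,13,13,13,13,13,13
a: -8,-8,-8,-8,-8,-8,-8,-8,-8,-8,-8,-8,-8,-8,-8,-8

steps = 5; useful = 80; efficiency = 80/80 = 1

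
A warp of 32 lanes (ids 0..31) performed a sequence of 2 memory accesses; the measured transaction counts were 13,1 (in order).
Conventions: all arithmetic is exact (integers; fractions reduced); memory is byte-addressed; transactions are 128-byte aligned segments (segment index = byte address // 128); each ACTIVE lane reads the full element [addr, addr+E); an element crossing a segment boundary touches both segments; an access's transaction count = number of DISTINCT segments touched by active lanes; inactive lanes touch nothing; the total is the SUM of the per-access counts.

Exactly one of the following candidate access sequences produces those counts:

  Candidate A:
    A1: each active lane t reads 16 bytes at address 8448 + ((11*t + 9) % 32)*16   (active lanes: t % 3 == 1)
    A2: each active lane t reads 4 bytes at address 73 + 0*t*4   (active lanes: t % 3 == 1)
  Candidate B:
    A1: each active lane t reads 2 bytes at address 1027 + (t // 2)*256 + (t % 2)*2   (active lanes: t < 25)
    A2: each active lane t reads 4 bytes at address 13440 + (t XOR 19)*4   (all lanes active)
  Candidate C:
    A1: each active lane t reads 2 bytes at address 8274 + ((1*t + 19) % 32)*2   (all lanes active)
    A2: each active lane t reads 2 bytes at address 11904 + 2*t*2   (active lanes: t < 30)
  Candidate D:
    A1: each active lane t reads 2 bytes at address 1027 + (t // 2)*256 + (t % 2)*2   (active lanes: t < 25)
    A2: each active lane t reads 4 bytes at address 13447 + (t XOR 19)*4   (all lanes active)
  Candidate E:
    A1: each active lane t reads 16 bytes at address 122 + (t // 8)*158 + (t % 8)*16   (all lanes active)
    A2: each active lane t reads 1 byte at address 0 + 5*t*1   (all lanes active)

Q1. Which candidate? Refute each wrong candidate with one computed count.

A: A1 gives 2 transactions, not 13
C: A1 gives 2 transactions, not 13
D: A2 gives 2 transactions, not 1
E: A1 gives 6 transactions, not 13
B: all counts match (13,1)

Answer: B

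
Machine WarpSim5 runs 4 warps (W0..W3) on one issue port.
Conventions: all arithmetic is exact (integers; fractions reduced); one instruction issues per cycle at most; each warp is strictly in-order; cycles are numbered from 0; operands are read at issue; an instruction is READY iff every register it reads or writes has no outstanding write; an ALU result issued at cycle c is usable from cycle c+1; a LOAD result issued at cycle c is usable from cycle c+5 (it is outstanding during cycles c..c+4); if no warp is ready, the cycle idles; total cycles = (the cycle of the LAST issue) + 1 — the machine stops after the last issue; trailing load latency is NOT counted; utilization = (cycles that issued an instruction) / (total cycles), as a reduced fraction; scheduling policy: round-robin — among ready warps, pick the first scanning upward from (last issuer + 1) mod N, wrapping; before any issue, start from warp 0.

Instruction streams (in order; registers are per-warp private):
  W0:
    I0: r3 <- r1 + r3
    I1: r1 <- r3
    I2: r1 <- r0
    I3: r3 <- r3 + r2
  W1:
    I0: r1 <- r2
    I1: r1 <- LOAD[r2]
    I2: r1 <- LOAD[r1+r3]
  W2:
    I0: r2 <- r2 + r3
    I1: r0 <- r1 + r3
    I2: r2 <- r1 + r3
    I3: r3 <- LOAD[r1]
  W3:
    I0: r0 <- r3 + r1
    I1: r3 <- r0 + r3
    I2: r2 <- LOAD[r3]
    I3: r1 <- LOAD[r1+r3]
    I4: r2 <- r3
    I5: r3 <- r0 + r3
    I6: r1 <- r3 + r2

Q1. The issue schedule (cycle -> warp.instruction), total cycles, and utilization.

cycle 0: W0.I0
cycle 1: W1.I0
cycle 2: W2.I0
cycle 3: W3.I0
cycle 4: W0.I1
cycle 5: W1.I1
cycle 6: W2.I1
cycle 7: W3.I1
cycle 8: W0.I2
cycle 9: W2.I2
cycle 10: W3.I2
cycle 11: W0.I3
cycle 12: W1.I2
cycle 13: W2.I3
cycle 14: W3.I3
cycle 15: W3.I4
cycle 16: W3.I5
cycle 17: idle
cycle 18: idle
cycle 19: W3.I6

Answer: 20 cycles, utilization 9/10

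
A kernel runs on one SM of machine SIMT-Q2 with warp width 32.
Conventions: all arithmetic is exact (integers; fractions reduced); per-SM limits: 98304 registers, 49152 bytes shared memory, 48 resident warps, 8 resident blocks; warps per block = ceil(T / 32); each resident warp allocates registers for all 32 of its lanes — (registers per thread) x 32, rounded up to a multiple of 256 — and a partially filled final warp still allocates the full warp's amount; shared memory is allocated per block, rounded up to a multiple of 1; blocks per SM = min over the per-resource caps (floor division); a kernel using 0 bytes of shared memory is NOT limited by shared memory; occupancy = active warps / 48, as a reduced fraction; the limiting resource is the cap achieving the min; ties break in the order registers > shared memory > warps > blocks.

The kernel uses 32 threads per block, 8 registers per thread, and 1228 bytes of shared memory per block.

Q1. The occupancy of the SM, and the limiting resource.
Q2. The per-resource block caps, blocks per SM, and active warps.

Answer: occupancy 1/6, limited by blocks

registers: 384 blocks
shared memory: 40 blocks
warps: 48 blocks
blocks: 8 blocks

Answer: 8 blocks, 8 active warps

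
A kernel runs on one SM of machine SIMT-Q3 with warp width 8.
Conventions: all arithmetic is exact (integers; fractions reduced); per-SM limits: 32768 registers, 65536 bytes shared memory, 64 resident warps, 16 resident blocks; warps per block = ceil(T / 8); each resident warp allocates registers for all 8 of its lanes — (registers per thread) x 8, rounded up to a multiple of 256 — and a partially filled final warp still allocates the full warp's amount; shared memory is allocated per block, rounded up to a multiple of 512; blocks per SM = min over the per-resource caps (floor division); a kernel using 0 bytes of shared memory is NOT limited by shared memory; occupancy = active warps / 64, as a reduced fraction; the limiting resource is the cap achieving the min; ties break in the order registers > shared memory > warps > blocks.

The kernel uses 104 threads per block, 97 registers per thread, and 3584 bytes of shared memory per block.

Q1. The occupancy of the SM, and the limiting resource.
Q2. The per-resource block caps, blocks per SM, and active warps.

Answer: occupancy 13/32, limited by registers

registers: 2 blocks
shared memory: 18 blocks
warps: 4 blocks
blocks: 16 blocks

Answer: 2 blocks, 26 active warps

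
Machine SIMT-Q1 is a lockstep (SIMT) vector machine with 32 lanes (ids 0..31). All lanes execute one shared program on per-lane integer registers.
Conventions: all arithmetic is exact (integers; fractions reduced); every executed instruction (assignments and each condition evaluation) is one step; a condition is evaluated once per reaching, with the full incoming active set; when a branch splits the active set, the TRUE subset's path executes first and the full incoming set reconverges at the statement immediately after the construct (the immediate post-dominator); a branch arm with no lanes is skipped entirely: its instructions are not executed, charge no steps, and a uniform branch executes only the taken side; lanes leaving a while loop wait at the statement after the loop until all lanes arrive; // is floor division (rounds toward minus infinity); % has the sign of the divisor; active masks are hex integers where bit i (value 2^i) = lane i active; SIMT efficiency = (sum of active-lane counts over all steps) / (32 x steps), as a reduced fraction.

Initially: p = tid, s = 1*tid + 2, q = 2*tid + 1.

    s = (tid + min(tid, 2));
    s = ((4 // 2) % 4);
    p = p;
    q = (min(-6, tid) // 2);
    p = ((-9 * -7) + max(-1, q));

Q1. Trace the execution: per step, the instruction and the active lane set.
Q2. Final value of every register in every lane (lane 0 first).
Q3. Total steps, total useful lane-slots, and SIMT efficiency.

step 0: s <- (tid + min(tid, 2))     0xffffffff
step 1: s <- ((4 // 2) % 4)          0xffffffff
step 2: p <- p                       0xffffffff
step 3: q <- (min(-6, tid) // 2)     0xffffffff
step 4: p <- ((-9 * -7) + max(-1, q)) 0xffffffff

Answer: 5 steps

p: 62,62,62,62,62,62,62,62,62,62,62,62,62,62,62,62,62,62,62,62,62,62,62,62,62,62,62,62,62,62,62,62
s: 2,2,2,2,2,2,2,2,2,2,2,2,2,2,2,2,2,2,2,2,2,2,2,2,2,2,2,2,2,2,2,2
q: -3,-3,-3,-3,-3,-3,-3,-3,-3,-3,-3,-3,-3,-3,-3,-3,-3,-3,-3,-3,-3,-3,-3,-3,-3,-3,-3,-3,-3,-3,-3,-3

steps = 5; useful = 160; efficiency = 160/160 = 1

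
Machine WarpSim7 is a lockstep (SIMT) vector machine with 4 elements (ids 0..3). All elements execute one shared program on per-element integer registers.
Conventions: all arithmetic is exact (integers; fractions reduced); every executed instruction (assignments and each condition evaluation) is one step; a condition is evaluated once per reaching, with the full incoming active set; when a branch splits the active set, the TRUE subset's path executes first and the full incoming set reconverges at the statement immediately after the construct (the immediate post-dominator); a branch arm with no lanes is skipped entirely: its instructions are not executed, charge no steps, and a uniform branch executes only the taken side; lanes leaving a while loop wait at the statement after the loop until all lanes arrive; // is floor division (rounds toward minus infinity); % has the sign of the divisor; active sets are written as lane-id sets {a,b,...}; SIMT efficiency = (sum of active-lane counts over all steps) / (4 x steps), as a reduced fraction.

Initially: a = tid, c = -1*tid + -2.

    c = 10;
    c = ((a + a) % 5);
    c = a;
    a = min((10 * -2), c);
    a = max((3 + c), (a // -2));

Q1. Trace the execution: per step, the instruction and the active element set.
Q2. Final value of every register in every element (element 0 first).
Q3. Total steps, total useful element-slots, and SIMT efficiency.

step 0: c <- 10                      {0,1,2,3}
step 1: c <- ((a + a) % 5)           {0,1,2,3}
step 2: c <- a                       {0,1,2,3}
step 3: a <- min((10 * -2), c)       {0,1,2,3}
step 4: a <- max((3 + c), (a // -2)) {0,1,2,3}

Answer: 5 steps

a: 10,10,10,10
c: 0,1,2,3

steps = 5; useful = 20; efficiency = 20/20 = 1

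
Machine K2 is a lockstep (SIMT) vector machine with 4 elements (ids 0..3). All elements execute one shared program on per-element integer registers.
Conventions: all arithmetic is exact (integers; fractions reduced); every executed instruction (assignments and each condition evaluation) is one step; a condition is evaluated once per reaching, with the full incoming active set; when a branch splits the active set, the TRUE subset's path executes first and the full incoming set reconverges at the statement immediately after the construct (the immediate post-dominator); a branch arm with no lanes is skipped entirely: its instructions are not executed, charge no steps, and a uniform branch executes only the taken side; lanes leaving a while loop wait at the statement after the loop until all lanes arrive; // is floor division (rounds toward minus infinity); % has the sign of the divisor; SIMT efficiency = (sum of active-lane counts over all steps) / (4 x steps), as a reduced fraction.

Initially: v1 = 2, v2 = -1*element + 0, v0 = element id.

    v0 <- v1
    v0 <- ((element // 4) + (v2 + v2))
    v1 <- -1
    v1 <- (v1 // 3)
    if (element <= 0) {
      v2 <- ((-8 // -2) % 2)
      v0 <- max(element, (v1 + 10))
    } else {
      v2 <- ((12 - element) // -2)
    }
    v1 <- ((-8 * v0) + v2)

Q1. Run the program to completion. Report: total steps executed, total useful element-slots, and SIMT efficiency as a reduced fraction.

Answer: 9 steps, 29 useful, 29/36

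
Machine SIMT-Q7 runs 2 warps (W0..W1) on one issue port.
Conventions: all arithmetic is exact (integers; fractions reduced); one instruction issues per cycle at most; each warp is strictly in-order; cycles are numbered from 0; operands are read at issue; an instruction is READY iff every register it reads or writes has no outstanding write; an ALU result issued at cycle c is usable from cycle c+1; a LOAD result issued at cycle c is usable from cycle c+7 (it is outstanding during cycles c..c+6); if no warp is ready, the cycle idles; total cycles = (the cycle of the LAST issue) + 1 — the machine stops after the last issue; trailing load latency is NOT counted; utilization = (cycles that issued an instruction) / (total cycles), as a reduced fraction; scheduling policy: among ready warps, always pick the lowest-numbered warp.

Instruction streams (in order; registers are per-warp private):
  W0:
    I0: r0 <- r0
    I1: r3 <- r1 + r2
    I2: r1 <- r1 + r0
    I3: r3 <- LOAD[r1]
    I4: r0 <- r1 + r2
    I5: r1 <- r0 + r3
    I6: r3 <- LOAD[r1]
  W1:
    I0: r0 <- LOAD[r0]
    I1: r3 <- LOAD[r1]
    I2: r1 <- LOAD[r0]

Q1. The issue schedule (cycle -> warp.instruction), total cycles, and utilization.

cycle 0: W0.I0
cycle 1: W0.I1
cycle 2: W0.I2
cycle 3: W0.I3
cycle 4: W0.I4
cycle 5: W1.I0
cycle 6: W1.I1
cycle 7: idle
cycle 8: idle
cycle 9: idle
cycle 10: W0.I5
cycle 11: W0.I6
cycle 12: W1.I2

Answer: 13 cycles, utilization 10/13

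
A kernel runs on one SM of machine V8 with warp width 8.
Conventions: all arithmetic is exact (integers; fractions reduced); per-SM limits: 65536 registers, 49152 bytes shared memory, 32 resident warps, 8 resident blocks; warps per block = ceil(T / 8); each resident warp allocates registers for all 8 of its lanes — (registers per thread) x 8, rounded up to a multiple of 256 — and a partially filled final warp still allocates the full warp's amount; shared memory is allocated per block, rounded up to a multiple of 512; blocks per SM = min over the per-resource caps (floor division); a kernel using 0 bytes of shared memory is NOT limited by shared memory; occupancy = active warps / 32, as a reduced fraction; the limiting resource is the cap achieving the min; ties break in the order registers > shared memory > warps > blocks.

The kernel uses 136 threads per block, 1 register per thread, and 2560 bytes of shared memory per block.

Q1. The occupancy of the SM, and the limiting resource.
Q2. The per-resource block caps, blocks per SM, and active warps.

Answer: occupancy 17/32, limited by warps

registers: 15 blocks
shared memory: 19 blocks
warps: 1 block
blocks: 8 blocks

Answer: 1 block, 17 active warps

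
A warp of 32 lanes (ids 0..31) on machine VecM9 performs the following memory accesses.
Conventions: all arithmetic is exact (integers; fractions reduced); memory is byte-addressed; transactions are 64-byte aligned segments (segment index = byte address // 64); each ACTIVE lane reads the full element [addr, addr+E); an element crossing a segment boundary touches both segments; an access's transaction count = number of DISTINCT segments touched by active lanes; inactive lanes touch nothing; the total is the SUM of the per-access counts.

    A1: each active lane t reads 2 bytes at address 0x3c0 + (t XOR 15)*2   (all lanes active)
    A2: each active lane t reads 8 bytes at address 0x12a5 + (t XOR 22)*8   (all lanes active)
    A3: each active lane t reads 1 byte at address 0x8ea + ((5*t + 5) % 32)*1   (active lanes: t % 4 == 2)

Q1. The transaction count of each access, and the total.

A1: 1 transaction
A2: 5 transactions
A3: 2 transactions

Answer: 1,5,2; total 8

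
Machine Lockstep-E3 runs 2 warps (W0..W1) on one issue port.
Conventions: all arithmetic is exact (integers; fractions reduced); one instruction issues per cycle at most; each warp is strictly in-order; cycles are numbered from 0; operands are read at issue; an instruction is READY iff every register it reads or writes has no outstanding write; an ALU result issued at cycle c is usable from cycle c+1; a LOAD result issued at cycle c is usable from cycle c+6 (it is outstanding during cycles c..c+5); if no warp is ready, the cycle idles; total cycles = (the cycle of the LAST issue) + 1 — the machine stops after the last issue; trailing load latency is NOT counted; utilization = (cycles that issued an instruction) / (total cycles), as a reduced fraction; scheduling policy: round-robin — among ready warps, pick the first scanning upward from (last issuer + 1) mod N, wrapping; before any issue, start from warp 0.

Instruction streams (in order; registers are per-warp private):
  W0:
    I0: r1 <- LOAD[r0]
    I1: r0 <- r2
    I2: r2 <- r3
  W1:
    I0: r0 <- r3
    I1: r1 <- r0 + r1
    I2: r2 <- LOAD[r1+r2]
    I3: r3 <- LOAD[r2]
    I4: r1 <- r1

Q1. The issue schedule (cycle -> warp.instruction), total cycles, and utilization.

cycle 0: W0.I0
cycle 1: W1.I0
cycle 2: W0.I1
cycle 3: W1.I1
cycle 4: W0.I2
cycle 5: W1.I2
cycle 6: idle
cycle 7: idle
cycle 8: idle
cycle 9: idle
cycle 10: idle
cycle 11: W1.I3
cycle 12: W1.I4

Answer: 13 cycles, utilization 8/13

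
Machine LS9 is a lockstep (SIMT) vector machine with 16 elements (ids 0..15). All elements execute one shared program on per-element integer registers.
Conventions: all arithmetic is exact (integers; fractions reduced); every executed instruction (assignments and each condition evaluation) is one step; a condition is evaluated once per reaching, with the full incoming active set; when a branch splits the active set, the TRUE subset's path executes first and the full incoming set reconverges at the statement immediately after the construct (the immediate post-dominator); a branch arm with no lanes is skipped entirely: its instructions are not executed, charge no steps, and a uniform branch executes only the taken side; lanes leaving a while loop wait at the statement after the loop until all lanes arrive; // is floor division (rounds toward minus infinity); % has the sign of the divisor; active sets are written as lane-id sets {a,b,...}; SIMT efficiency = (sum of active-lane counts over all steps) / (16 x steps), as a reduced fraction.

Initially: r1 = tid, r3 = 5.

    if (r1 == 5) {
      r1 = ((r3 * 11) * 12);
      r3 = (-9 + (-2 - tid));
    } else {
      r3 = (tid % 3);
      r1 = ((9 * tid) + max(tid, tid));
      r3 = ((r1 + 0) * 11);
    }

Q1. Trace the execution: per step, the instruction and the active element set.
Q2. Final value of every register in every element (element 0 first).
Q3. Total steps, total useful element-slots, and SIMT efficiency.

step 0: eval (r1 == 5)               {0,1,2,3,4,5,6,7,8,9,10,11,12,13,14,15}
step 1: r1 <- ((r3 * 11) * 12)       {5}
step 2: r3 <- (-9 + (-2 - tid))      {5}
step 3: r3 <- (tid % 3)              {0,1,2,3,4,6,7,8,9,10,11,12,13,14,15}
step 4: r1 <- ((9 * tid) + max(tid, tid)) {0,1,2,3,4,6,7,8,9,10,11,12,13,14,15}
step 5: r3 <- ((r1 + 0) * 11)        {0,1,2,3,4,6,7,8,9,10,11,12,13,14,15}

Answer: 6 steps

r1: 0,10,20,30,40,660,60,70,80,90,100,110,120,130,140,150
r3: 0,110,220,330,440,-16,660,770,880,990,1100,1210,1320,1430,1540,1650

steps = 6; useful = 63; efficiency = 63/96 = 21/32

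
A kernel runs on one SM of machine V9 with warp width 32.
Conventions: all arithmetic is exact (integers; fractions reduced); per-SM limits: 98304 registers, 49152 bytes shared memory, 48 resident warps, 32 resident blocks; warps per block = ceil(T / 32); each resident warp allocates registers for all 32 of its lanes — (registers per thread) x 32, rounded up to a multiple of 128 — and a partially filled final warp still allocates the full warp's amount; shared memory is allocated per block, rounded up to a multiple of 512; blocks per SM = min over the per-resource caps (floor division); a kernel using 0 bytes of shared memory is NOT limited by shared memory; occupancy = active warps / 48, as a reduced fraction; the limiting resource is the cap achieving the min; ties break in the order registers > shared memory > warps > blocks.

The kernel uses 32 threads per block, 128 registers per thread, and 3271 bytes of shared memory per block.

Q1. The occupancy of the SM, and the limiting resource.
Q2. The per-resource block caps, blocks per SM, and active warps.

Answer: occupancy 13/48, limited by shared memory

registers: 24 blocks
shared memory: 13 blocks
warps: 48 blocks
blocks: 32 blocks

Answer: 13 blocks, 13 active warps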